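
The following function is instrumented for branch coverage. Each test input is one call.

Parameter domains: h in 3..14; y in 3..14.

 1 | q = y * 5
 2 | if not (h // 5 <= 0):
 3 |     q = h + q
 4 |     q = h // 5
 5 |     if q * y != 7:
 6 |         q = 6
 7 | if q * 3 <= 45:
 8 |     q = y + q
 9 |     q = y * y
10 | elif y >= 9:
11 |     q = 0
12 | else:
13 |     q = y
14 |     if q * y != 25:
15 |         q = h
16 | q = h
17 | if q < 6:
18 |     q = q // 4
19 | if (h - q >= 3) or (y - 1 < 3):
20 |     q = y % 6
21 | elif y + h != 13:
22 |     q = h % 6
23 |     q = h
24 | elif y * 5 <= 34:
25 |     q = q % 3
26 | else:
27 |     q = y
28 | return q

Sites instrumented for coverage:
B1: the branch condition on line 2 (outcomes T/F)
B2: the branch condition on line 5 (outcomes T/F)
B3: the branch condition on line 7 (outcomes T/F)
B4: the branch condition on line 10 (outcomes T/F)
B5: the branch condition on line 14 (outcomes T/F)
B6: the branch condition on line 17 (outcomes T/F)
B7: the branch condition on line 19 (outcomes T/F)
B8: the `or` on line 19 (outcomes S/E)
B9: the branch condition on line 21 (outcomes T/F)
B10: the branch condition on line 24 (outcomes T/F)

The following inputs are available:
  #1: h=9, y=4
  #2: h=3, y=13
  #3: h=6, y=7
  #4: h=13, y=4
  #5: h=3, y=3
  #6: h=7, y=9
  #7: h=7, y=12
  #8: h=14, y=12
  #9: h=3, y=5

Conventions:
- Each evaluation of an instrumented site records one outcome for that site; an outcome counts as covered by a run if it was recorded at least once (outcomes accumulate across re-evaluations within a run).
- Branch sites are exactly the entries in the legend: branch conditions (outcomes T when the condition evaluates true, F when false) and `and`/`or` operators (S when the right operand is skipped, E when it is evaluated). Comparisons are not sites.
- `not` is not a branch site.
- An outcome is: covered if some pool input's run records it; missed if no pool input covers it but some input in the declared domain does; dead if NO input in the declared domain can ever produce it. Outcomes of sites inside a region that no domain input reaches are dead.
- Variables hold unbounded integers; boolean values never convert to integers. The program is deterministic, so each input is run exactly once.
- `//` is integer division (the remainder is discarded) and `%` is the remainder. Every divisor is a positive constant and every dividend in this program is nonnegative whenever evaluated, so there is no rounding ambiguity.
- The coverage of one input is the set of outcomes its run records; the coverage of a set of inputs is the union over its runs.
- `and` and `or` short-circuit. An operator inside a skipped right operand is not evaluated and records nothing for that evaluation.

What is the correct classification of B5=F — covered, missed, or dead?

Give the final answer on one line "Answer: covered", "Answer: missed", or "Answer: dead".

B5=F is recorded by pool input(s) 9 -> covered

Answer: covered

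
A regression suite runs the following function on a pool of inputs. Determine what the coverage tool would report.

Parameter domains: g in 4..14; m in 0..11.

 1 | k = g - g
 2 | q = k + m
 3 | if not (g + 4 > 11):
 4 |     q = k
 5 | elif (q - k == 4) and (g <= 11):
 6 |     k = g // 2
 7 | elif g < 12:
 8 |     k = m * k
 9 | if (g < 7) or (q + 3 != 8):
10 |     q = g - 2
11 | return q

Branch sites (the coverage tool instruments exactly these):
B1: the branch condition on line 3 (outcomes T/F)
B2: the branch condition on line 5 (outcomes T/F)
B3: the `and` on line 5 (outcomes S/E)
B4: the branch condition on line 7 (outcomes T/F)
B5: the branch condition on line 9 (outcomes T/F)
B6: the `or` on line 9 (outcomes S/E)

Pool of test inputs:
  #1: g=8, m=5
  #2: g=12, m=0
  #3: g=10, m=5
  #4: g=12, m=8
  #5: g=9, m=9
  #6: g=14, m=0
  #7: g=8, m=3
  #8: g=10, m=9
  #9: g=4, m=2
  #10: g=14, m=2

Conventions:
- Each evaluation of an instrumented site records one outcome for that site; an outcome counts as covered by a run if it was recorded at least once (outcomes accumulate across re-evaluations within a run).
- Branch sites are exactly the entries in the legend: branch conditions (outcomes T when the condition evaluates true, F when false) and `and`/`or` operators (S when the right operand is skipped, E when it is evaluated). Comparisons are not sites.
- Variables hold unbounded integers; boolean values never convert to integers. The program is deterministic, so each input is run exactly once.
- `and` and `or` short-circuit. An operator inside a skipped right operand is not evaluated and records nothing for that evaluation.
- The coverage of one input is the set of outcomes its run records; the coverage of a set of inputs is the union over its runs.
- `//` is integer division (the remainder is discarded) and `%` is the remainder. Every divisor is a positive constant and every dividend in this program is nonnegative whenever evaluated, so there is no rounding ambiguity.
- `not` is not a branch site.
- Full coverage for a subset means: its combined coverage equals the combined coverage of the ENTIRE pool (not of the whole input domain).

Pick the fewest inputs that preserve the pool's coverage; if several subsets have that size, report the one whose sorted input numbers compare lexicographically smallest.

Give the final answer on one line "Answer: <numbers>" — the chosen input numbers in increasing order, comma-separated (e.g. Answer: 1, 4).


run #1 (g=8, m=5) runs B1->F, B3->S, B2->F, B4->T, B6->E, B5->F; records B1=F, B2=F, B3=S, B4=T, B5=F, B6=E
run #2 (g=12, m=0) runs B1->F, B3->S, B2->F, B4->F, B6->E, B5->T; records B1=F, B2=F, B3=S, B4=F, B5=T, B6=E
run #3 (g=10, m=5) runs B1->F, B3->S, B2->F, B4->T, B6->E, B5->F; records B1=F, B2=F, B3=S, B4=T, B5=F, B6=E
run #4 (g=12, m=8) runs B1->F, B3->S, B2->F, B4->F, B6->E, B5->T; records B1=F, B2=F, B3=S, B4=F, B5=T, B6=E
run #5 (g=9, m=9) runs B1->F, B3->S, B2->F, B4->T, B6->E, B5->T; records B1=F, B2=F, B3=S, B4=T, B5=T, B6=E
run #6 (g=14, m=0) runs B1->F, B3->S, B2->F, B4->F, B6->E, B5->T; records B1=F, B2=F, B3=S, B4=F, B5=T, B6=E
run #7 (g=8, m=3) runs B1->F, B3->S, B2->F, B4->T, B6->E, B5->T; records B1=F, B2=F, B3=S, B4=T, B5=T, B6=E
run #8 (g=10, m=9) runs B1->F, B3->S, B2->F, B4->T, B6->E, B5->T; records B1=F, B2=F, B3=S, B4=T, B5=T, B6=E
run #9 (g=4, m=2) runs B1->T, B6->S, B5->T; records B1=T, B5=T, B6=S
run #10 (g=14, m=2) runs B1->F, B3->S, B2->F, B4->F, B6->E, B5->T; records B1=F, B2=F, B3=S, B4=F, B5=T, B6=E
together the pool reaches 10 outcomes: B1=T, B1=F, B2=F, B3=S, B4=T, B4=F, B5=T, B5=F, B6=S, B6=E
every size-1 subset falls short of the 10 outcomes (best: 6/10)
every size-2 subset falls short of the 10 outcomes (best: 9/10)
at size 3, {1, 2, 9} reaches all 10 outcomes; every lexicographically earlier size-3 subset fails
Answer: 1, 2, 9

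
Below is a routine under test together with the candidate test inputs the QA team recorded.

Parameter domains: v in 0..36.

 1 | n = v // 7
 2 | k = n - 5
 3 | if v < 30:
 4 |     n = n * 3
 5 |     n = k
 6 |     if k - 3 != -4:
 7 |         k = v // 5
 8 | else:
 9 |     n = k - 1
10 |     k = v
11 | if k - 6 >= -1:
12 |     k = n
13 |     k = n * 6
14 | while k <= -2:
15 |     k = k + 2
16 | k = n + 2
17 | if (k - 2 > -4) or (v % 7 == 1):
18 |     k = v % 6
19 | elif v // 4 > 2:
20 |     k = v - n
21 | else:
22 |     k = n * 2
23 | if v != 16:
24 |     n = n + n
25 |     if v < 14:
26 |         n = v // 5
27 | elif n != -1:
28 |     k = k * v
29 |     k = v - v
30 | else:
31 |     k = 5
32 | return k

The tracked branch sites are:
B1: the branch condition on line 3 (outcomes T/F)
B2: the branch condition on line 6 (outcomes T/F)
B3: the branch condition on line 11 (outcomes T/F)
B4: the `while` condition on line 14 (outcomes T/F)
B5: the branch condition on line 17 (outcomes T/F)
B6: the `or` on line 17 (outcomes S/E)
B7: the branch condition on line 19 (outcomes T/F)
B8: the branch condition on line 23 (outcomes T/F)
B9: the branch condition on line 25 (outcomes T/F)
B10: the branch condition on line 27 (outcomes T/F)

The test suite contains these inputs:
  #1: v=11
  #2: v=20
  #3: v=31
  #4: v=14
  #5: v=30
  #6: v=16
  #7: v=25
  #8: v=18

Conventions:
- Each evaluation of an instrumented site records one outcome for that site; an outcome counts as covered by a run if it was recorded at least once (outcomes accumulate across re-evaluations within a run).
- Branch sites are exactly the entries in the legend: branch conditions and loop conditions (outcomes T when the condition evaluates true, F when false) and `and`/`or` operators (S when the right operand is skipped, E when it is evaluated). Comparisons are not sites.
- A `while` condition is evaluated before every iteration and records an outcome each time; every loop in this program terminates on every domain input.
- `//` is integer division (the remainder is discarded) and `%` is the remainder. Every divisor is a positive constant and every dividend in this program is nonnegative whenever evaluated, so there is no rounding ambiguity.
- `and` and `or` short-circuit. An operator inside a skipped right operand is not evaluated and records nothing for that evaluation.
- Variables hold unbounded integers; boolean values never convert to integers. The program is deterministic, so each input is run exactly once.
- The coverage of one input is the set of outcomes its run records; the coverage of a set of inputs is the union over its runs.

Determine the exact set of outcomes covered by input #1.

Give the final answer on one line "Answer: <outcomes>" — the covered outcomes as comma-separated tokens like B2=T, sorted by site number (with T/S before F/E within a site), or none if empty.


Running input #1 (v=11), event by event:
  B1->T, B2->T, B3->F, B4->F, B6->E, B5->F, B7->F, B8->T, B9->T
deduplicating events, the covered set is: B1=T, B2=T, B3=F, B4=F, B5=F, B6=E, B7=F, B8=T, B9=T
Answer: B1=T, B2=T, B3=F, B4=F, B5=F, B6=E, B7=F, B8=T, B9=T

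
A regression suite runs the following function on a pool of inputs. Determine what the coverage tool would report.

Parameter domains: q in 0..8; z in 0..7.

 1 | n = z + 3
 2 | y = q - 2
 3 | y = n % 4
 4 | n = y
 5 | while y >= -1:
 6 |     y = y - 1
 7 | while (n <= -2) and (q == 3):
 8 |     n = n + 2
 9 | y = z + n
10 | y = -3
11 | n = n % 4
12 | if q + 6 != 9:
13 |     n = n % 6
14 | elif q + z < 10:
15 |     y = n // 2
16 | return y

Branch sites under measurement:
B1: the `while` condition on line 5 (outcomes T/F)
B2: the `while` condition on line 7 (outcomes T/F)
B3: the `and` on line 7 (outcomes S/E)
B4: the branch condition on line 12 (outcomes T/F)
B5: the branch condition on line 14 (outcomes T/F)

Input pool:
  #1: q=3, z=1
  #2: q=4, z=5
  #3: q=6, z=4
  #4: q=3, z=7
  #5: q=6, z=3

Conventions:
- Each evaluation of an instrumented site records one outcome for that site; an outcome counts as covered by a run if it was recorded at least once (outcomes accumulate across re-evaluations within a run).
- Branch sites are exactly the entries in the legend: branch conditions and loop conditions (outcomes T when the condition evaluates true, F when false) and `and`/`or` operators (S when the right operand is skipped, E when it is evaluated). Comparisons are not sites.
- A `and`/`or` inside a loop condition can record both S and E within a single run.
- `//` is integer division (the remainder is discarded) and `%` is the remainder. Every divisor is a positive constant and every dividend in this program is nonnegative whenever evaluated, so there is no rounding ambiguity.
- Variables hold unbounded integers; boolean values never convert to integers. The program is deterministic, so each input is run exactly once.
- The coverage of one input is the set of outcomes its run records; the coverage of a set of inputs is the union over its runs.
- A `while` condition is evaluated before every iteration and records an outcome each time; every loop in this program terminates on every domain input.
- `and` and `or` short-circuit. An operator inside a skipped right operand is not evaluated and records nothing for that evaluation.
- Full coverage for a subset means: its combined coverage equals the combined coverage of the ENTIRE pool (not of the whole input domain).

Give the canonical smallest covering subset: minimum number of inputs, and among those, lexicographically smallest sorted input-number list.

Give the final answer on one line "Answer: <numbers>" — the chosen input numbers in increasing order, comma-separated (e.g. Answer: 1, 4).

input #1 (q=3, z=1): events B1->T, B1->T, B1->F, B3->S, B2->F, B4->F, B5->T; covers B1=T, B1=F, B2=F, B3=S, B4=F, B5=T
input #2 (q=4, z=5): events B1->T, B1->T, B1->F, B3->S, B2->F, B4->T; covers B1=T, B1=F, B2=F, B3=S, B4=T
input #3 (q=6, z=4): events B1->T, B1->T, B1->T, B1->T, B1->T, B1->F, B3->S, B2->F, B4->T; covers B1=T, B1=F, B2=F, B3=S, B4=T
input #4 (q=3, z=7): events B1->T, B1->T, B1->T, B1->T, B1->F, B3->S, B2->F, B4->F, B5->F; covers B1=T, B1=F, B2=F, B3=S, B4=F, B5=F
input #5 (q=6, z=3): events B1->T, B1->T, B1->T, B1->T, B1->F, B3->S, B2->F, B4->T; covers B1=T, B1=F, B2=F, B3=S, B4=T
union over all inputs: B1=T, B1=F, B2=F, B3=S, B4=T, B4=F, B5=T, B5=F (8 outcomes)
every size-1 subset falls short of the 8 outcomes (best: 6/8)
every size-2 subset falls short of the 8 outcomes (best: 7/8)
inputs {1, 2, 4} (size 3) cover everything; no size-3 subset with a lexicographically smaller index list covers all 8

Answer: 1, 2, 4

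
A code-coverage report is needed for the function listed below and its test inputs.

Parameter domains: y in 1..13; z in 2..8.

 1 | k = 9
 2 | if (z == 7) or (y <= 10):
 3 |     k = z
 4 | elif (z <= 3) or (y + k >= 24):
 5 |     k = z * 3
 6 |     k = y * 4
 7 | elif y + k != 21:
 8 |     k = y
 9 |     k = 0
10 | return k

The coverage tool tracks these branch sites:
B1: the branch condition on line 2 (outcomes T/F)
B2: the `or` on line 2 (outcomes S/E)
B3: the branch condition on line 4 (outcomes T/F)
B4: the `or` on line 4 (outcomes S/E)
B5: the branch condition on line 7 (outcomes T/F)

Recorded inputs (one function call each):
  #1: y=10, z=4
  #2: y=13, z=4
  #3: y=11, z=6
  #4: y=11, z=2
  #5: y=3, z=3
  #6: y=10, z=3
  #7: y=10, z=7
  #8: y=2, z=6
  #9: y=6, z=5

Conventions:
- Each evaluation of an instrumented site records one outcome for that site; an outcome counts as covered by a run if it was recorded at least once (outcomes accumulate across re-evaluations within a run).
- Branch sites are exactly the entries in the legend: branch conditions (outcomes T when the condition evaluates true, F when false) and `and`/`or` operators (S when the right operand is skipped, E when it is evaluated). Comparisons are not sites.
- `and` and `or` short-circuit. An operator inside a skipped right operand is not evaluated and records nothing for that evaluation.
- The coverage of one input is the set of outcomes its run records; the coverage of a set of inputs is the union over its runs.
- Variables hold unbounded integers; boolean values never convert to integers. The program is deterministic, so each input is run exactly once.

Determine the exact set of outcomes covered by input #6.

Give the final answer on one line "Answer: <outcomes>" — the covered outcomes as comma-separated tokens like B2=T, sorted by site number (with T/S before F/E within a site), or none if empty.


Simulating input #6 (y=10, z=3) step by step:
  B2->E, B1->T
distinct outcomes covered: B1=T, B2=E
Answer: B1=T, B2=E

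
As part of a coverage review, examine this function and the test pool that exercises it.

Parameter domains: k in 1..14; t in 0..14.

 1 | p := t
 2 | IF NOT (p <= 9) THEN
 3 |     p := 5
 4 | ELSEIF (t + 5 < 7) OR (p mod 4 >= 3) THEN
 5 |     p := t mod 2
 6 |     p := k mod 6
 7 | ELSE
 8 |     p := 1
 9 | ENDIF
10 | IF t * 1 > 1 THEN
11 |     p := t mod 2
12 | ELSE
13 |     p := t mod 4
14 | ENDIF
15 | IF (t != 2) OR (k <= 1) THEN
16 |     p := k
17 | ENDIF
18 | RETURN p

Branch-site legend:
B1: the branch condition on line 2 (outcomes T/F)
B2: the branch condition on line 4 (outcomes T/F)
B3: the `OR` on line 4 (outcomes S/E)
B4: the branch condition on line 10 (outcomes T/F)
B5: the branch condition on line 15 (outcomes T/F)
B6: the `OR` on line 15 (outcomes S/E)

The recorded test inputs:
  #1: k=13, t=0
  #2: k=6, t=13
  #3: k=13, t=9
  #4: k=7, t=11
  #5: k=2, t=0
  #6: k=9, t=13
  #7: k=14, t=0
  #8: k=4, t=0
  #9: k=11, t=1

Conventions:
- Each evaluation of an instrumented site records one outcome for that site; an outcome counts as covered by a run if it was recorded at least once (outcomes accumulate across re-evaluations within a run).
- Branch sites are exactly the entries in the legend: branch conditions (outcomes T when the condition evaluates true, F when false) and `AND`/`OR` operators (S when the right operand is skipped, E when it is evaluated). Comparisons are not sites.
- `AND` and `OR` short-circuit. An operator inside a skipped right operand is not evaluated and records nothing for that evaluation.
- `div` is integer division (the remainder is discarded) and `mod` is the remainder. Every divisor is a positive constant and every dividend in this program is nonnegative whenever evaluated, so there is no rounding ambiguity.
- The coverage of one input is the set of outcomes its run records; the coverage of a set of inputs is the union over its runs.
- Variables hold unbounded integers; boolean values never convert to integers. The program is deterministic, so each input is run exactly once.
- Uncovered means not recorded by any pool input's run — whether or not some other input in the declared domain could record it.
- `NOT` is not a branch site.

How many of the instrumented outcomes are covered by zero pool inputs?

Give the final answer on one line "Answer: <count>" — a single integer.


#1 (k=13, t=0) -> B1->F, B3->S, B2->T, B4->F, B6->S, B5->T; covered: B1=F, B2=T, B3=S, B4=F, B5=T, B6=S
#2 (k=6, t=13) -> B1->T, B4->T, B6->S, B5->T; covered: B1=T, B4=T, B5=T, B6=S
#3 (k=13, t=9) -> B1->F, B3->E, B2->F, B4->T, B6->S, B5->T; covered: B1=F, B2=F, B3=E, B4=T, B5=T, B6=S
#4 (k=7, t=11) -> B1->T, B4->T, B6->S, B5->T; covered: B1=T, B4=T, B5=T, B6=S
#5 (k=2, t=0) -> B1->F, B3->S, B2->T, B4->F, B6->S, B5->T; covered: B1=F, B2=T, B3=S, B4=F, B5=T, B6=S
#6 (k=9, t=13) -> B1->T, B4->T, B6->S, B5->T; covered: B1=T, B4=T, B5=T, B6=S
#7 (k=14, t=0) -> B1->F, B3->S, B2->T, B4->F, B6->S, B5->T; covered: B1=F, B2=T, B3=S, B4=F, B5=T, B6=S
#8 (k=4, t=0) -> B1->F, B3->S, B2->T, B4->F, B6->S, B5->T; covered: B1=F, B2=T, B3=S, B4=F, B5=T, B6=S
#9 (k=11, t=1) -> B1->F, B3->S, B2->T, B4->F, B6->S, B5->T; covered: B1=F, B2=T, B3=S, B4=F, B5=T, B6=S
union over the pool: B1=T, B1=F, B2=T, B2=F, B3=S, B3=E, B4=T, B4=F, B5=T, B6=S
uncovered (2 of 12): B5=F, B6=E
Answer: 2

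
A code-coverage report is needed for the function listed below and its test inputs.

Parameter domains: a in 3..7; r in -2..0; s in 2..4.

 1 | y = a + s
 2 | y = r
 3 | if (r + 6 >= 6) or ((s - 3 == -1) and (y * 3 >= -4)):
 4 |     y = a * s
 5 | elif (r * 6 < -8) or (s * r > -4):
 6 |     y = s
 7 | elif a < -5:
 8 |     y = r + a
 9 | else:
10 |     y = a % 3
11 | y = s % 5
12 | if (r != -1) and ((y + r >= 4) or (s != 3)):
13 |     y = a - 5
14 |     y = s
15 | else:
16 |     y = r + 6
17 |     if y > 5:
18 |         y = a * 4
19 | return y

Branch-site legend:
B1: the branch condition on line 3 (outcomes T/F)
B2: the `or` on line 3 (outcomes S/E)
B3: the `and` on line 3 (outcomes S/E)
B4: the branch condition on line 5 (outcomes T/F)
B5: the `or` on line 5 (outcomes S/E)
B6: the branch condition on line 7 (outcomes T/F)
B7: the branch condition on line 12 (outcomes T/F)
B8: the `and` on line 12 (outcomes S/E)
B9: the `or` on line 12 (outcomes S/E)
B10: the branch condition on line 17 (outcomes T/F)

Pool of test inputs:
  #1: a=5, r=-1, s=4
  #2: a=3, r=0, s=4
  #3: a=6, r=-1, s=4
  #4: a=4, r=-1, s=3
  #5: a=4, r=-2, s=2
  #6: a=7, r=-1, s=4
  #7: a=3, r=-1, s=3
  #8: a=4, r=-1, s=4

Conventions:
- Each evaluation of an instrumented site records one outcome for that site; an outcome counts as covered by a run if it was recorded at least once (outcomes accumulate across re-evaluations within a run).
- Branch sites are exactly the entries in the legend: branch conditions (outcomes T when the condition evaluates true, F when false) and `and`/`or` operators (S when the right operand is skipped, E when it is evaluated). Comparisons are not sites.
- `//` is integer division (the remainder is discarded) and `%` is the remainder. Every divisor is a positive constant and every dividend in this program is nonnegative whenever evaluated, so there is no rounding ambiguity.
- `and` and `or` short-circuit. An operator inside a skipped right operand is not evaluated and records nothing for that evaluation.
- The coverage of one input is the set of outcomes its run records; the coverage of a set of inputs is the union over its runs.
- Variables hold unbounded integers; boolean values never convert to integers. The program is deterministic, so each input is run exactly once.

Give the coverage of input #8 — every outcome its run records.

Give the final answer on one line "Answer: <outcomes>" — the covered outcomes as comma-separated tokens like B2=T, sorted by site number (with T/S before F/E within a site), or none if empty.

Simulating input #8 (a=4, r=-1, s=4) step by step:
  B2->E, B3->S, B1->F, B5->E, B4->F, B6->F, B8->S, B7->F, B10->F
distinct outcomes covered: B1=F, B2=E, B3=S, B4=F, B5=E, B6=F, B7=F, B8=S, B10=F

Answer: B1=F, B2=E, B3=S, B4=F, B5=E, B6=F, B7=F, B8=S, B10=F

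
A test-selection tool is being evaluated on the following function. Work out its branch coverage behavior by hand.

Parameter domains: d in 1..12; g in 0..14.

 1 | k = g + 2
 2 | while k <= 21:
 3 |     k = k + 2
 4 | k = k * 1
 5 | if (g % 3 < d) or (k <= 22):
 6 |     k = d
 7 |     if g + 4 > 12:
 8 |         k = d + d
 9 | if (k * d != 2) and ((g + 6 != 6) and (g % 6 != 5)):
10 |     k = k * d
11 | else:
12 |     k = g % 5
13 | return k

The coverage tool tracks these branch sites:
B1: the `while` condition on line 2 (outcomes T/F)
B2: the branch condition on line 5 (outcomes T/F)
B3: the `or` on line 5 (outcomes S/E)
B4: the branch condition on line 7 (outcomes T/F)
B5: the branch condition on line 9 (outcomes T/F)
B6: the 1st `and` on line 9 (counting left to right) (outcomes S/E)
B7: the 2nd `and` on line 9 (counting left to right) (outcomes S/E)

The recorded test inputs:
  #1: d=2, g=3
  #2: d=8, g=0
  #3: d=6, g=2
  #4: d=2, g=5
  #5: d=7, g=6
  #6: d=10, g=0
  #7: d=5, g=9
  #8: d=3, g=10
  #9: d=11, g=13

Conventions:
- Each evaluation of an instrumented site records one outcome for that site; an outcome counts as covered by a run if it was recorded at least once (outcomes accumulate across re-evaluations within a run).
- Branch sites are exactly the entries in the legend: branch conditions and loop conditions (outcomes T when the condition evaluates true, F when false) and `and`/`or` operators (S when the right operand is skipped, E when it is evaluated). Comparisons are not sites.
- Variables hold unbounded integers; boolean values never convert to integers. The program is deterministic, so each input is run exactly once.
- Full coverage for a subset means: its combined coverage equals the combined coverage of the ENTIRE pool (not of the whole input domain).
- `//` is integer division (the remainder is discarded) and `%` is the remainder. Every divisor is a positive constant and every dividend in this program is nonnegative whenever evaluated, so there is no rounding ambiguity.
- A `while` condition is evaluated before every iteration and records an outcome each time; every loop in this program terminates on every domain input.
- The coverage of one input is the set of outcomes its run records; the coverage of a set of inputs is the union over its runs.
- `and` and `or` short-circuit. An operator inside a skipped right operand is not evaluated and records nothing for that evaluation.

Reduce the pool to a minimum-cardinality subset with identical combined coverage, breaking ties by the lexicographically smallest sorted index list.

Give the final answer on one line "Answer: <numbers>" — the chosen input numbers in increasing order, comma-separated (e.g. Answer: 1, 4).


input #1 (d=2, g=3): events B1->T, B1->T, B1->T, B1->T, B1->T, B1->T, B1->T, B1->T, B1->T, B1->F, B3->S, B2->T, B4->F, B6->E, ...; covers B1=T, B1=F, B2=T, B3=S, B4=F, B5=T, B6=E, B7=E
input #2 (d=8, g=0): events B1->T, B1->T, B1->T, B1->T, B1->T, B1->T, B1->T, B1->T, B1->T, B1->T, B1->F, B3->S, B2->T, B4->F, ...; covers B1=T, B1=F, B2=T, B3=S, B4=F, B5=F, B6=E, B7=S
input #3 (d=6, g=2): events B1->T, B1->T, B1->T, B1->T, B1->T, B1->T, B1->T, B1->T, B1->T, B1->F, B3->S, B2->T, B4->F, B6->E, ...; covers B1=T, B1=F, B2=T, B3=S, B4=F, B5=T, B6=E, B7=E
input #4 (d=2, g=5): events B1->T, B1->T, B1->T, B1->T, B1->T, B1->T, B1->T, B1->T, B1->F, B3->E, B2->F, B6->E, B7->E, B5->F; covers B1=T, B1=F, B2=F, B3=E, B5=F, B6=E, B7=E
input #5 (d=7, g=6): events B1->T, B1->T, B1->T, B1->T, B1->T, B1->T, B1->T, B1->F, B3->S, B2->T, B4->F, B6->E, B7->E, B5->T; covers B1=T, B1=F, B2=T, B3=S, B4=F, B5=T, B6=E, B7=E
input #6 (d=10, g=0): events B1->T, B1->T, B1->T, B1->T, B1->T, B1->T, B1->T, B1->T, B1->T, B1->T, B1->F, B3->S, B2->T, B4->F, ...; covers B1=T, B1=F, B2=T, B3=S, B4=F, B5=F, B6=E, B7=S
input #7 (d=5, g=9): events B1->T, B1->T, B1->T, B1->T, B1->T, B1->T, B1->F, B3->S, B2->T, B4->T, B6->E, B7->E, B5->T; covers B1=T, B1=F, B2=T, B3=S, B4=T, B5=T, B6=E, B7=E
input #8 (d=3, g=10): events B1->T, B1->T, B1->T, B1->T, B1->T, B1->F, B3->S, B2->T, B4->T, B6->E, B7->E, B5->T; covers B1=T, B1=F, B2=T, B3=S, B4=T, B5=T, B6=E, B7=E
input #9 (d=11, g=13): events B1->T, B1->T, B1->T, B1->T, B1->F, B3->S, B2->T, B4->T, B6->E, B7->E, B5->T; covers B1=T, B1=F, B2=T, B3=S, B4=T, B5=T, B6=E, B7=E
the full pool covers 13 outcomes: B1=T, B1=F, B2=T, B2=F, B3=S, B3=E, B4=T, B4=F, B5=T, B5=F, B6=E, B7=S, B7=E
every size-1 subset falls short of the 13 outcomes (best: 8/13)
every size-2 subset falls short of the 13 outcomes (best: 11/13)
the canonical winner is {2, 4, 7}: size 3, full 13-outcome coverage, earliest index list among size-3 covers
Answer: 2, 4, 7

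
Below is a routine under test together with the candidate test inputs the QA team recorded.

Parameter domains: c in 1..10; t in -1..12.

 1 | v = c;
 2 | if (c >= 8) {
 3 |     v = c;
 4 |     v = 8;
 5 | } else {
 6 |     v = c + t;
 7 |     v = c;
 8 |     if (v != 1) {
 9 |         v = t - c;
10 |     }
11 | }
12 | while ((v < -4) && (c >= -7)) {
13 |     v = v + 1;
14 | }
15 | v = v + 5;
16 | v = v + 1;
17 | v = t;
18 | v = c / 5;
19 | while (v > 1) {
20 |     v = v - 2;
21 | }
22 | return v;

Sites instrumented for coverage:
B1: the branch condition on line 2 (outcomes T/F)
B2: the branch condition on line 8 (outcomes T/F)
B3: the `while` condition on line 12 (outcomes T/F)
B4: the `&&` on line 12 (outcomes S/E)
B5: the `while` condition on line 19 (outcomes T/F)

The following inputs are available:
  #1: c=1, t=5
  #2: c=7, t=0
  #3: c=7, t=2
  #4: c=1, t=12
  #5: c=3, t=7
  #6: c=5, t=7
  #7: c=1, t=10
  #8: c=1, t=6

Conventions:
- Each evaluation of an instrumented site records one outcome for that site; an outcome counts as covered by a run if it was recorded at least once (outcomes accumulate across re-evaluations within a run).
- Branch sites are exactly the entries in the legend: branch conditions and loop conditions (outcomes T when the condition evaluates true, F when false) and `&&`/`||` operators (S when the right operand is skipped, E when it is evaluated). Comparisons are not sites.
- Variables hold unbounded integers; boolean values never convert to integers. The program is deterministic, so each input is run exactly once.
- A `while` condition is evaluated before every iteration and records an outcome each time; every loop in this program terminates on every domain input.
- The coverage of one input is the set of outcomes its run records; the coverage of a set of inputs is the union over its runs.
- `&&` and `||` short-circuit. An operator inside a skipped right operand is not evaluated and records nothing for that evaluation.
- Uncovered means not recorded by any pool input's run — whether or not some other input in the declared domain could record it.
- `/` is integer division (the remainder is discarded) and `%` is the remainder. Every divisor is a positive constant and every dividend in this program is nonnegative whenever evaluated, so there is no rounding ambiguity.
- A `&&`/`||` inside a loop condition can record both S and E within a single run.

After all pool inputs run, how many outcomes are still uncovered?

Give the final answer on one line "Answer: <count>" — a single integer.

run #1 (c=1, t=5) runs B1->F, B2->F, B4->S, B3->F, B5->F; records B1=F, B2=F, B3=F, B4=S, B5=F
run #2 (c=7, t=0) runs B1->F, B2->T, B4->E, B3->T, B4->E, B3->T, B4->E, B3->T, B4->S, B3->F, B5->F; records B1=F, B2=T, B3=T, B3=F, B4=S, B4=E, B5=F
run #3 (c=7, t=2) runs B1->F, B2->T, B4->E, B3->T, B4->S, B3->F, B5->F; records B1=F, B2=T, B3=T, B3=F, B4=S, B4=E, B5=F
run #4 (c=1, t=12) runs B1->F, B2->F, B4->S, B3->F, B5->F; records B1=F, B2=F, B3=F, B4=S, B5=F
run #5 (c=3, t=7) runs B1->F, B2->T, B4->S, B3->F, B5->F; records B1=F, B2=T, B3=F, B4=S, B5=F
run #6 (c=5, t=7) runs B1->F, B2->T, B4->S, B3->F, B5->F; records B1=F, B2=T, B3=F, B4=S, B5=F
run #7 (c=1, t=10) runs B1->F, B2->F, B4->S, B3->F, B5->F; records B1=F, B2=F, B3=F, B4=S, B5=F
run #8 (c=1, t=6) runs B1->F, B2->F, B4->S, B3->F, B5->F; records B1=F, B2=F, B3=F, B4=S, B5=F
union over the pool: B1=F, B2=T, B2=F, B3=T, B3=F, B4=S, B4=E, B5=F
uncovered (2 of 10): B1=T, B5=T

Answer: 2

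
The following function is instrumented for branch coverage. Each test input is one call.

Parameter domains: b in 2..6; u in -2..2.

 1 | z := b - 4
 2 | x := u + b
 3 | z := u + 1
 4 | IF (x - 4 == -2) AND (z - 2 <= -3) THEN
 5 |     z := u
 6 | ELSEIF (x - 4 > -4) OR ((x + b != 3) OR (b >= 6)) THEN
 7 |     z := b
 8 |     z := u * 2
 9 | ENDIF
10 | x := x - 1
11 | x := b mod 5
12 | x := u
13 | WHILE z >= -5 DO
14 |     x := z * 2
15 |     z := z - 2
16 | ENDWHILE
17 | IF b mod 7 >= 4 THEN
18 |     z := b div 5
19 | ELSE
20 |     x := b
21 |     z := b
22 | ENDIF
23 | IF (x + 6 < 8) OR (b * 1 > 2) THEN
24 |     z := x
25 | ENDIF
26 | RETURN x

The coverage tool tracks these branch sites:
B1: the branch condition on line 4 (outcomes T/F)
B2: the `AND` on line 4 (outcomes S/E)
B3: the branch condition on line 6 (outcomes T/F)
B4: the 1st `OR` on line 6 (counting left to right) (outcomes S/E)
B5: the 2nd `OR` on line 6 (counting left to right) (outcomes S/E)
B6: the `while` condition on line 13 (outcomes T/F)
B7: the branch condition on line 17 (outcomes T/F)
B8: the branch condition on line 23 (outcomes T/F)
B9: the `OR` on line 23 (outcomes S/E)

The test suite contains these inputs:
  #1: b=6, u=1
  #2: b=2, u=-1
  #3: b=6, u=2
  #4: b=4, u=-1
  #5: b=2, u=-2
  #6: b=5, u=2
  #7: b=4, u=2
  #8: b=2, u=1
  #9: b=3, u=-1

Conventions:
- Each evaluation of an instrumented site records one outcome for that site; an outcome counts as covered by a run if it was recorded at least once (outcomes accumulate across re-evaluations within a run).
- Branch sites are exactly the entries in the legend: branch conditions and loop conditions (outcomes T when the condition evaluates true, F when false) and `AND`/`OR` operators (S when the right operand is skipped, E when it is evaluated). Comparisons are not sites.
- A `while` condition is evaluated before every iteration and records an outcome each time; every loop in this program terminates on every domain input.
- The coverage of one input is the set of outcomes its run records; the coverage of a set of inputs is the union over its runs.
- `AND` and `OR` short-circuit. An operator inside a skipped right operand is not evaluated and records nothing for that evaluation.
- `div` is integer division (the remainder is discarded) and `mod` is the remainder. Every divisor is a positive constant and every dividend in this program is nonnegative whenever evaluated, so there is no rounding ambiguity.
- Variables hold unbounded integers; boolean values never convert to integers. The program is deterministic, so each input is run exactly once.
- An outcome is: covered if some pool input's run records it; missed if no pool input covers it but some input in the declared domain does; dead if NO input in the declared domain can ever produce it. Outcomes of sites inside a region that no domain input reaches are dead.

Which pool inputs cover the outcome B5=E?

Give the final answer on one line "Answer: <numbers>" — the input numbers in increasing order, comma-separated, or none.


input #1 (b=6, u=1): does not produce B5=E
input #2 (b=2, u=-1): does not produce B5=E
input #3 (b=6, u=2): does not produce B5=E
input #4 (b=4, u=-1): does not produce B5=E
input #5 (b=2, u=-2): does not produce B5=E
input #6 (b=5, u=2): does not produce B5=E
input #7 (b=4, u=2): does not produce B5=E
input #8 (b=2, u=1): does not produce B5=E
input #9 (b=3, u=-1): does not produce B5=E
Answer: none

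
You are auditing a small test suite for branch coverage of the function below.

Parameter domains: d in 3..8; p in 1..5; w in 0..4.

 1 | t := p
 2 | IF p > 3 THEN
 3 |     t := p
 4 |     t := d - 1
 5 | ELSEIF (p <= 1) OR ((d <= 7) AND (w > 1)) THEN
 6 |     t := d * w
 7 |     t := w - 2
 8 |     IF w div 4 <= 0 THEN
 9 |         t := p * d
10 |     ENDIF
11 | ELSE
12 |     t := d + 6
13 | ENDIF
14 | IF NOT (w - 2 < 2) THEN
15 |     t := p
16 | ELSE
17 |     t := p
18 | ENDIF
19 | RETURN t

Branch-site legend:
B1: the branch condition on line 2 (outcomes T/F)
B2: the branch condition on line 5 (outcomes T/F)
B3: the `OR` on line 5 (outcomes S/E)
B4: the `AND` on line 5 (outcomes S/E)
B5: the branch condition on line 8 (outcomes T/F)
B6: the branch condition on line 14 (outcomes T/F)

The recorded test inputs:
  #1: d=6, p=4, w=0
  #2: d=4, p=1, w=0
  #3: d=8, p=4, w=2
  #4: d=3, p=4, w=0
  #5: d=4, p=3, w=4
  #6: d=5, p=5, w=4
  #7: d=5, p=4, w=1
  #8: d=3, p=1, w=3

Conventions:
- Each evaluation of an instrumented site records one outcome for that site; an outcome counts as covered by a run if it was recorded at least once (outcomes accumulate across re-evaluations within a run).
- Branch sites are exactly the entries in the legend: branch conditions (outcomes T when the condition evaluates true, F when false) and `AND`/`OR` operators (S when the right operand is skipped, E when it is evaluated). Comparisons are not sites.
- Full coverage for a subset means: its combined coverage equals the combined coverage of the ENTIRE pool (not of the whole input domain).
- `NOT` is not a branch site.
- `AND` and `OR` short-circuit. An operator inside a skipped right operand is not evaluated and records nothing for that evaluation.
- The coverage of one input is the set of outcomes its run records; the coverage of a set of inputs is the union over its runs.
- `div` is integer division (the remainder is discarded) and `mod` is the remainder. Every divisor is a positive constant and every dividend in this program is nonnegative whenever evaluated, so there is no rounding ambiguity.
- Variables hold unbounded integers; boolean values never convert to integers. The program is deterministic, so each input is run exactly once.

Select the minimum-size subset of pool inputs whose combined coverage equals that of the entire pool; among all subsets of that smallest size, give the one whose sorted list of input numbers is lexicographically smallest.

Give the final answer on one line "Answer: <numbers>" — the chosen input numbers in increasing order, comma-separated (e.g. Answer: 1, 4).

test 1 (d=6, p=4, w=0) hits B1=T, B6=F
test 2 (d=4, p=1, w=0) hits B1=F, B2=T, B3=S, B5=T, B6=F
test 3 (d=8, p=4, w=2) hits B1=T, B6=F
test 4 (d=3, p=4, w=0) hits B1=T, B6=F
test 5 (d=4, p=3, w=4) hits B1=F, B2=T, B3=E, B4=E, B5=F, B6=T
test 6 (d=5, p=5, w=4) hits B1=T, B6=T
test 7 (d=5, p=4, w=1) hits B1=T, B6=F
test 8 (d=3, p=1, w=3) hits B1=F, B2=T, B3=S, B5=T, B6=F
together the pool reaches 10 outcomes: B1=T, B1=F, B2=T, B3=S, B3=E, B4=E, B5=T, B5=F, B6=T, B6=F
no size-1 subset reaches all 10 outcomes (best union: 6/10)
no size-2 subset reaches all 10 outcomes (best union: 9/10)
at size 3, {1, 2, 5} reaches all 10 outcomes; every lexicographically earlier size-3 subset fails

Answer: 1, 2, 5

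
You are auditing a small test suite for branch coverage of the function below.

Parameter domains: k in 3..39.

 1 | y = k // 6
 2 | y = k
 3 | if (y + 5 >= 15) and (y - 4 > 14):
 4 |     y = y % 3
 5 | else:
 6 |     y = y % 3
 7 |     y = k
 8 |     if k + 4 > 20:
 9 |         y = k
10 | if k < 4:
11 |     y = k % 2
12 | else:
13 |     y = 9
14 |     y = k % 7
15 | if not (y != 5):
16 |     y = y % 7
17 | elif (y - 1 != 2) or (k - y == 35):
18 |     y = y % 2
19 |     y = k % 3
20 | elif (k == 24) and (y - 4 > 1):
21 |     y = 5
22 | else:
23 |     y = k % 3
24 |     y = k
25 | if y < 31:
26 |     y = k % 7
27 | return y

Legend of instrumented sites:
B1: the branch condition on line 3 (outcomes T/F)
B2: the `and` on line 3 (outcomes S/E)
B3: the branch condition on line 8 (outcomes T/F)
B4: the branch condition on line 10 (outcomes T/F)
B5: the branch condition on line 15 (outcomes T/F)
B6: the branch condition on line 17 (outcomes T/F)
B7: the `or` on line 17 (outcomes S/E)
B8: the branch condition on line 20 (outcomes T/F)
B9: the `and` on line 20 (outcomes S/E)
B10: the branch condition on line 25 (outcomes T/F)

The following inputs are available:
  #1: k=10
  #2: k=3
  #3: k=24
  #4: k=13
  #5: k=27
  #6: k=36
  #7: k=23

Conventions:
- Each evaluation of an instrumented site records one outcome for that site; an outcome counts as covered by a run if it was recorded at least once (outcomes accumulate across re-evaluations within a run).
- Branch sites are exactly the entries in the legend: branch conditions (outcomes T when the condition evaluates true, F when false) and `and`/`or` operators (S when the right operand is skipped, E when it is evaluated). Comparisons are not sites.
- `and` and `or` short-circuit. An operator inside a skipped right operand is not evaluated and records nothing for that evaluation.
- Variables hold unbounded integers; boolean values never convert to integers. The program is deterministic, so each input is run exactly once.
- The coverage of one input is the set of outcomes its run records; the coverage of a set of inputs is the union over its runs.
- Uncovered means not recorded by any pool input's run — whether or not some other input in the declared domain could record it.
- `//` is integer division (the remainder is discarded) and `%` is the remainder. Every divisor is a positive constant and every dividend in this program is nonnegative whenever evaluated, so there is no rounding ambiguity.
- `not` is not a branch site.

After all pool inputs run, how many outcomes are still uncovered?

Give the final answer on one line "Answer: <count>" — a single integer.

input #1 (k=10): events B2->E, B1->F, B3->F, B4->F, B5->F, B7->E, B6->F, B9->S, B8->F, B10->T; covers B1=F, B2=E, B3=F, B4=F, B5=F, B6=F, B7=E, B8=F, B9=S, B10=T
input #2 (k=3): events B2->S, B1->F, B3->F, B4->T, B5->F, B7->S, B6->T, B10->T; covers B1=F, B2=S, B3=F, B4=T, B5=F, B6=T, B7=S, B10=T
input #3 (k=24): events B2->E, B1->T, B4->F, B5->F, B7->E, B6->F, B9->E, B8->F, B10->T; covers B1=T, B2=E, B4=F, B5=F, B6=F, B7=E, B8=F, B9=E, B10=T
input #4 (k=13): events B2->E, B1->F, B3->F, B4->F, B5->F, B7->S, B6->T, B10->T; covers B1=F, B2=E, B3=F, B4=F, B5=F, B6=T, B7=S, B10=T
input #5 (k=27): events B2->E, B1->T, B4->F, B5->F, B7->S, B6->T, B10->T; covers B1=T, B2=E, B4=F, B5=F, B6=T, B7=S, B10=T
input #6 (k=36): events B2->E, B1->T, B4->F, B5->F, B7->S, B6->T, B10->T; covers B1=T, B2=E, B4=F, B5=F, B6=T, B7=S, B10=T
input #7 (k=23): events B2->E, B1->T, B4->F, B5->F, B7->S, B6->T, B10->T; covers B1=T, B2=E, B4=F, B5=F, B6=T, B7=S, B10=T
union over the pool: B1=T, B1=F, B2=S, B2=E, B3=F, B4=T, B4=F, B5=F, B6=T, B6=F, B7=S, B7=E, B8=F, B9=S, B9=E, B10=T
uncovered (4 of 20): B3=T, B5=T, B8=T, B10=F

Answer: 4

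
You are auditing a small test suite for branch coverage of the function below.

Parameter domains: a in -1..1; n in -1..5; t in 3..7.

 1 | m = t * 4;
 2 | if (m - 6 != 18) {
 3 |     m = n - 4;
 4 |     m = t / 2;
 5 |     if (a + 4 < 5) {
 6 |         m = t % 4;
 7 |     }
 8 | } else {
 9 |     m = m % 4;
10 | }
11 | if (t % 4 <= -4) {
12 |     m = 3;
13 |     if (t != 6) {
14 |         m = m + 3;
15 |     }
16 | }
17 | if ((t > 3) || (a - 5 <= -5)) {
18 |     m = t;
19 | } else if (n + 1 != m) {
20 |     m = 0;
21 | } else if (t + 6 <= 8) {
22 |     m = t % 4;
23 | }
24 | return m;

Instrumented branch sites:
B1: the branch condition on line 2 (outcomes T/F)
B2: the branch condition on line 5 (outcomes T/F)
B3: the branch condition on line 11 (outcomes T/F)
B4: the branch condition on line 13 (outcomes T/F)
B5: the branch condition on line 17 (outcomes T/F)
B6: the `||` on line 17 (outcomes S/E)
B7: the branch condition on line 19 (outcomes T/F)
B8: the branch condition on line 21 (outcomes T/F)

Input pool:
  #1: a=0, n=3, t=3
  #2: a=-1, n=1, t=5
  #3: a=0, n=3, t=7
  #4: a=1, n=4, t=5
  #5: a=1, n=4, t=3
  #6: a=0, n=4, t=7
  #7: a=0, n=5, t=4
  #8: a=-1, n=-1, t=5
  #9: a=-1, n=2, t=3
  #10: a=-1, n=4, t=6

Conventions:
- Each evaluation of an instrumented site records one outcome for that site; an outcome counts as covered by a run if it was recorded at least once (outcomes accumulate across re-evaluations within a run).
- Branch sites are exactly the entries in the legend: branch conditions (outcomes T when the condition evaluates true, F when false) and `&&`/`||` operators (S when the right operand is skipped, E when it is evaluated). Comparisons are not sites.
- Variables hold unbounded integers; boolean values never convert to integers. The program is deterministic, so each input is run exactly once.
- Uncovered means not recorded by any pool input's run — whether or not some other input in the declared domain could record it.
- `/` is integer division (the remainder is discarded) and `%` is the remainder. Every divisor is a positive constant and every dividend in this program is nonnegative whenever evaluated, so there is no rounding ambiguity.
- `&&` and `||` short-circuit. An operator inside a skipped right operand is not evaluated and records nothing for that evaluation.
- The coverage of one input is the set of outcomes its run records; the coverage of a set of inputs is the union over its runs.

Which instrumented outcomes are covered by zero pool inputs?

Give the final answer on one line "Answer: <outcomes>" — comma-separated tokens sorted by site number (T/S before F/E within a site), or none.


input #1 (a=0, n=3, t=3): covers B1=T, B2=T, B3=F, B5=T, B6=E
input #2 (a=-1, n=1, t=5): covers B1=T, B2=T, B3=F, B5=T, B6=S
input #3 (a=0, n=3, t=7): covers B1=T, B2=T, B3=F, B5=T, B6=S
input #4 (a=1, n=4, t=5): covers B1=T, B2=F, B3=F, B5=T, B6=S
input #5 (a=1, n=4, t=3): covers B1=T, B2=F, B3=F, B5=F, B6=E, B7=T
input #6 (a=0, n=4, t=7): covers B1=T, B2=T, B3=F, B5=T, B6=S
input #7 (a=0, n=5, t=4): covers B1=T, B2=T, B3=F, B5=T, B6=S
input #8 (a=-1, n=-1, t=5): covers B1=T, B2=T, B3=F, B5=T, B6=S
input #9 (a=-1, n=2, t=3): covers B1=T, B2=T, B3=F, B5=T, B6=E
input #10 (a=-1, n=4, t=6): covers B1=F, B3=F, B5=T, B6=S
union over the pool: B1=T, B1=F, B2=T, B2=F, B3=F, B5=T, B5=F, B6=S, B6=E, B7=T
uncovered (6 of 16): B3=T, B4=T, B4=F, B7=F, B8=T, B8=F
Answer: B3=T, B4=T, B4=F, B7=F, B8=T, B8=F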